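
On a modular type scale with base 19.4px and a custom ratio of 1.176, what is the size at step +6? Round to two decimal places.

19.4 × 1.176⁶ = 19.4 × 2.64511 ≈ 51.32

51.32px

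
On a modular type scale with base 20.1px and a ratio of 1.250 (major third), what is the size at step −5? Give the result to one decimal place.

20.1 ÷ 1.250⁵ = 20.1 ÷ 3.05176 ≈ 6.59

6.6px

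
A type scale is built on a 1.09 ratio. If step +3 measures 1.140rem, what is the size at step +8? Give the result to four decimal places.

1.140 × 1.09⁵ = 1.140 × 1.53862 ≈ 1.7540

1.7540rem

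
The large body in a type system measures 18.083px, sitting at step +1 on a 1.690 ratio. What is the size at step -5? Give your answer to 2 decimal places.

0.78px

18.083 ÷ 1.690⁶ = 18.083 ÷ 23.29809 ≈ 0.776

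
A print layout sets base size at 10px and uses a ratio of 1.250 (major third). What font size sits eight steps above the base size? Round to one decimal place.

59.6px

Each step on a modular scale multiplies by the ratio, so the size n steps from the base is base × ratioⁿ.
10.0 × 1.250⁸ = 10.0 × 5.96046 ≈ 59.60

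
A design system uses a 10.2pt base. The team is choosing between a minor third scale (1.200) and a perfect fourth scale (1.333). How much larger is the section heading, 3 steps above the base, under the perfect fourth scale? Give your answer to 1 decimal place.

Minor third: 10.2 × 1.200³ = 17.626pt
Perfect fourth: 10.2 × 1.333³ = 24.160pt
Difference: 24.160 − 17.626 = 6.534pt

6.5pt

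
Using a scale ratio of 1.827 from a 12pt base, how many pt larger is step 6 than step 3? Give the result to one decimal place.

Step 3: 12.0 × 1.827³ = 73.181pt
Step 6: 12.0 × 1.827⁶ = 446.285pt
Difference: 446.285 − 73.181 = 373.104pt

373.1pt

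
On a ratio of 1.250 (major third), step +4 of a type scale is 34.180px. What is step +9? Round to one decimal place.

34.180 × 1.250⁵ = 34.180 × 3.05176 ≈ 104.309

104.3px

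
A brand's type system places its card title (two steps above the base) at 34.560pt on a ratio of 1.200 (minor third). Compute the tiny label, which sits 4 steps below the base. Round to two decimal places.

11.57pt

The gap is -4 − (2) = -6 steps, so the factor is 1.200^-6.
34.560 ÷ 1.200⁶ = 34.560 ÷ 2.98598 ≈ 11.574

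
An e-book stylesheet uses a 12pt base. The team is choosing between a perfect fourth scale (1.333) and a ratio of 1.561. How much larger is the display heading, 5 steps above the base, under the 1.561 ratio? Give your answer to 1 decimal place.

Perfect fourth: 12.0 × 1.333⁵ = 50.505pt
At 1.561: 12.0 × 1.561⁵ = 111.223pt
Difference: 111.223 − 50.505 = 60.718pt

60.7pt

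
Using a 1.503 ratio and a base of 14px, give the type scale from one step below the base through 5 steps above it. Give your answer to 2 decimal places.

9.31px, 14.00px, 21.04px, 31.63px, 47.53px, 71.44px, 107.38px

Step -1: 14.0 ÷ 1.503 = 9.31
Step 0: 14px
Step 1: 14.0 × 1.503 = 21.04
Step 2: 14.0 × 1.503² = 31.63
Step 3: 14.0 × 1.503³ = 47.53
Step 4: 14.0 × 1.503⁴ = 71.44
Step 5: 14.0 × 1.503⁵ = 107.38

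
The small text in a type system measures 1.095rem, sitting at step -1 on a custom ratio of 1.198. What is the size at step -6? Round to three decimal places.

0.444rem

1.095 ÷ 1.198⁵ = 1.095 ÷ 2.46765 ≈ 0.444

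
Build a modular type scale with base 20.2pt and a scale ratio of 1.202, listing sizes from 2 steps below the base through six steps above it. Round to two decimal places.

13.98pt, 16.81pt, 20.20pt, 24.28pt, 29.19pt, 35.08pt, 42.17pt, 50.68pt, 60.92pt

Step -2: 20.2 ÷ 1.202² = 13.98
Step -1: 20.2 ÷ 1.202 = 16.81
Step 0: 20.2pt
Step 1: 20.2 × 1.202 = 24.28
Step 2: 20.2 × 1.202² = 29.19
Step 3: 20.2 × 1.202³ = 35.08
Step 4: 20.2 × 1.202⁴ = 42.17
Step 5: 20.2 × 1.202⁵ = 50.68
Step 6: 20.2 × 1.202⁶ = 60.92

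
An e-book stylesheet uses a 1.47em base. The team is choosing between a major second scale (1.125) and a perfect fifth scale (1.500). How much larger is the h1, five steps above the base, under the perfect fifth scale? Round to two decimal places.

Major second: 1.47 × 1.125⁵ = 2.6490em
Perfect fifth: 1.47 × 1.500⁵ = 11.1628em
Difference: 11.1628 − 2.6490 = 8.5138em

8.51em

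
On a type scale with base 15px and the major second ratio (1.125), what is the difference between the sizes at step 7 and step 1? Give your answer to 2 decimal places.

17.34px

Step 1: 15.0 × 1.125 = 16.8750px
Step 7: 15.0 × 1.125⁷ = 34.2105px
Difference: 34.2105 − 16.8750 = 17.3355px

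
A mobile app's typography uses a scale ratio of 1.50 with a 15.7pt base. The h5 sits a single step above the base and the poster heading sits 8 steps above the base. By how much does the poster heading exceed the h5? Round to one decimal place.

Step 1: 15.7 × 1.50 = 23.550pt
Step 8: 15.7 × 1.50⁸ = 402.374pt
Difference: 402.374 − 23.550 = 378.824pt

378.8pt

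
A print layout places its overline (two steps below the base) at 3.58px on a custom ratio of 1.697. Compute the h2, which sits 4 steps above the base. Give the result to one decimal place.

85.5px

Moving from step -2 to step +4 is 6 steps up, so multiply by r⁶.
3.58 × 1.697⁶ = 3.58 × 23.88312 ≈ 85.502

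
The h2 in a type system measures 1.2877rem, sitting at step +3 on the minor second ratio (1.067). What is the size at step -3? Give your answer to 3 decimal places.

0.873rem

1.2877 ÷ 1.067⁶ = 1.2877 ÷ 1.47566 ≈ 0.873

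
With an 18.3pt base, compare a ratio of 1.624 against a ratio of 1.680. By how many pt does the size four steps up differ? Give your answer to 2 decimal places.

18.49pt

At 1.624: 18.3 × 1.624⁴ = 127.2903pt
At 1.680: 18.3 × 1.680⁴ = 145.7767pt
Difference: 145.7767 − 127.2903 = 18.4864pt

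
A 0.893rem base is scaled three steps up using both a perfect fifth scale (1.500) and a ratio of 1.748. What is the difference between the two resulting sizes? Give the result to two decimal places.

1.76rem

Perfect fifth: 0.893 × 1.500³ = 3.0139rem
At 1.748: 0.893 × 1.748³ = 4.7695rem
Difference: 4.7695 − 3.0139 = 1.7556rem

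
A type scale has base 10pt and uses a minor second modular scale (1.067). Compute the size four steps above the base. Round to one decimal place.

10.0 × 1.067⁴ = 10.0 × 1.29616 ≈ 12.96

13.0pt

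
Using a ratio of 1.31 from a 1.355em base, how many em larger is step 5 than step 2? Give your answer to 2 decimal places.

Step 2: 1.355 × 1.31² = 2.3253em
Step 5: 1.355 × 1.31⁵ = 5.2275em
Difference: 5.2275 − 2.3253 = 2.9022em

2.90em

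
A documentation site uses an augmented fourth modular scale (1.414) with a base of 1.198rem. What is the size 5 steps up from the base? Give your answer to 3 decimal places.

1.198 × 1.414⁵ = 1.198 × 5.65258 ≈ 6.772

6.772rem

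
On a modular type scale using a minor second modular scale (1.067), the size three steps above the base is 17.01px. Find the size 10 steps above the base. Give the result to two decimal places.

26.78px

The gap is 10 − (3) = 7 steps, so the factor is 1.067^7.
17.01 × 1.067⁷ = 17.01 × 1.57453 ≈ 26.783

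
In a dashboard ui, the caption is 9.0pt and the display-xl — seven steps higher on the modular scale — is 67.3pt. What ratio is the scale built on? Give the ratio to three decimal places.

1.333

r⁷ = 67.3 / 9.0, so r = (67.3/9.0)^(1/7).
r = 7.4778^(1/7) ≈ 1.3330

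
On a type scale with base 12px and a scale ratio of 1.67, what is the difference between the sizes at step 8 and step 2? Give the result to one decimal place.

Step 2: 12.0 × 1.67² = 33.467px
Step 8: 12.0 × 1.67⁸ = 725.961px
Difference: 725.961 − 33.467 = 692.494px

692.5px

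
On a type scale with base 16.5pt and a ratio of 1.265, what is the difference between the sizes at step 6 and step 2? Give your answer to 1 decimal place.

Step 2: 16.5 × 1.265² = 26.404pt
Step 6: 16.5 × 1.265⁶ = 67.613pt
Difference: 67.613 − 26.404 = 41.209pt

41.2pt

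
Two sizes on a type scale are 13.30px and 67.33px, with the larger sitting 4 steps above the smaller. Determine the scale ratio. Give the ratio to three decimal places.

1.500

r⁴ = 67.33 / 13.30, so r = (67.33/13.30)^(1/4).
r = 5.0624^(1/4) ≈ 1.5000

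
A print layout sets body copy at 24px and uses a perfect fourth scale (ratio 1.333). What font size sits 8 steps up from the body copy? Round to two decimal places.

239.25px

Every step multiplies by the scale ratio.
24.0 × 1.333⁸ = 24.0 × 9.96876 ≈ 239.25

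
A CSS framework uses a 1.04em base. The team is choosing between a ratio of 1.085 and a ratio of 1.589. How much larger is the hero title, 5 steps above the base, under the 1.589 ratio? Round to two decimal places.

At 1.085: 1.04 × 1.085⁵ = 1.5638em
At 1.589: 1.04 × 1.589⁵ = 10.5354em
Difference: 10.5354 − 1.5638 = 8.9716em

8.97em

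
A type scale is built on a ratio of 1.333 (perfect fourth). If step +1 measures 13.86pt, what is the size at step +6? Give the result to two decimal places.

58.33pt

13.86 × 1.333⁵ = 13.86 × 4.20873 ≈ 58.333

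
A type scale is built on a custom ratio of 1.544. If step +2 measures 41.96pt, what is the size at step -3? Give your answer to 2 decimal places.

The gap is -3 − (2) = -5 steps, so the factor is 1.544^-5.
41.96 ÷ 1.544⁵ = 41.96 ÷ 8.77478 ≈ 4.782

4.78pt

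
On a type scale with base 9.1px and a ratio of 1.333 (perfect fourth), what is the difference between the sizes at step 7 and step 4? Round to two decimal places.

Step 4: 9.1 × 1.333⁴ = 28.7317px
Step 7: 9.1 × 1.333⁷ = 68.0538px
Difference: 68.0538 − 28.7317 = 39.3221px

39.32px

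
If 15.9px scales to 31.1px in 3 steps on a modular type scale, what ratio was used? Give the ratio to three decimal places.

The ratio satisfies 15.9 × r³ = 31.1, so r = (31.1 / 15.9)^(1/3).
r = 1.9560^(1/3) ≈ 1.2506

1.251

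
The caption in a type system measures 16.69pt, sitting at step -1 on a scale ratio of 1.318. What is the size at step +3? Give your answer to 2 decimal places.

50.36pt

16.69 × 1.318⁴ = 16.69 × 3.01760 ≈ 50.364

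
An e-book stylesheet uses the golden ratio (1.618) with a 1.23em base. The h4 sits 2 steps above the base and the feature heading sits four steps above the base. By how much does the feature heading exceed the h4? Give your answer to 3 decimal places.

5.210em

Step 2: 1.23 × 1.618² = 3.22005em
Step 4: 1.23 × 1.618⁴ = 8.42984em
Difference: 8.42984 − 3.22005 = 5.20979em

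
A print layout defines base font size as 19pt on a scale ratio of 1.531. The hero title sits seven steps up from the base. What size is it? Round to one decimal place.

374.6pt

Every step multiplies by the scale ratio.
19.0 × 1.531⁷ = 19.0 × 19.71634 ≈ 374.61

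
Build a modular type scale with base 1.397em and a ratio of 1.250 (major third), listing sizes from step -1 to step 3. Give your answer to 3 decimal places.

Step -1: 1.397 ÷ 1.250 = 1.118
Step 0: 1.397em
Step 1: 1.397 × 1.250 = 1.746
Step 2: 1.397 × 1.250² = 2.183
Step 3: 1.397 × 1.250³ = 2.729

1.118em, 1.397em, 1.746em, 2.183em, 2.729em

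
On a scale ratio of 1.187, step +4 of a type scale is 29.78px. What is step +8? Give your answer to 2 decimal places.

The gap is 8 − (4) = 4 steps, so the factor is 1.187^4.
29.78 × 1.187⁴ = 29.78 × 1.98519 ≈ 59.119

59.12px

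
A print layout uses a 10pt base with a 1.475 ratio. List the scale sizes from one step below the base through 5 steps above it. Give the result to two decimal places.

6.78pt, 10.00pt, 14.75pt, 21.76pt, 32.09pt, 47.33pt, 69.82pt

Step -1: 10.0 ÷ 1.475 = 6.78
Step 0: 10pt
Step 1: 10.0 × 1.475 = 14.75
Step 2: 10.0 × 1.475² = 21.76
Step 3: 10.0 × 1.475³ = 32.09
Step 4: 10.0 × 1.475⁴ = 47.33
Step 5: 10.0 × 1.475⁵ = 69.82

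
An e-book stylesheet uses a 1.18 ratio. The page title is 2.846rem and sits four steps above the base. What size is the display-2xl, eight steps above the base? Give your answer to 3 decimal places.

5.518rem

Moving from step +4 to step +8 is 4 steps up, so multiply by r⁴.
2.846 × 1.18⁴ = 2.846 × 1.93878 ≈ 5.518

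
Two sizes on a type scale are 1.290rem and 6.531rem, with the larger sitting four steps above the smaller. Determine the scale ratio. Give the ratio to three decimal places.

The ratio satisfies 1.290 × r⁴ = 6.531, so r = (6.531 / 1.290)^(1/4).
r = 5.0628^(1/4) ≈ 1.5000

1.500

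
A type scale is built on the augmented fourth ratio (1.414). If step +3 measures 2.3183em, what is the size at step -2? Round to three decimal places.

2.3183 ÷ 1.414⁵ = 2.3183 ÷ 5.65258 ≈ 0.410

0.410em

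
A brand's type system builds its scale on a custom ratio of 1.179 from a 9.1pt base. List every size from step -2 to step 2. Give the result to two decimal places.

6.55pt, 7.72pt, 9.10pt, 10.73pt, 12.65pt

Step -2: 9.1 ÷ 1.179² = 6.55
Step -1: 9.1 ÷ 1.179 = 7.72
Step 0: 9.1pt
Step 1: 9.1 × 1.179 = 10.73
Step 2: 9.1 × 1.179² = 12.65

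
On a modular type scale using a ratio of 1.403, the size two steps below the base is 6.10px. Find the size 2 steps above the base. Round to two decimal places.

23.64px

6.10 × 1.403⁴ = 6.10 × 3.87463 ≈ 23.635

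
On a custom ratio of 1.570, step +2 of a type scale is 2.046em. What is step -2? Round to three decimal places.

The gap is -2 − (2) = -4 steps, so the factor is 1.570^-4.
2.046 ÷ 1.570⁴ = 2.046 ÷ 6.07573 ≈ 0.337

0.337em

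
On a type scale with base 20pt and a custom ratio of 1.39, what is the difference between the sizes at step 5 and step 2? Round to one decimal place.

65.1pt

Step 2: 20.0 × 1.39² = 38.642pt
Step 5: 20.0 × 1.39⁵ = 103.778pt
Difference: 103.778 − 38.642 = 65.136pt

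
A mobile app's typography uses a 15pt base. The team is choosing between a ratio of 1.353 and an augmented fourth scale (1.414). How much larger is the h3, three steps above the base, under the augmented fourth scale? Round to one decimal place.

5.3pt

At 1.353: 15.0 × 1.353³ = 37.152pt
Augmented fourth: 15.0 × 1.414³ = 42.407pt
Difference: 42.407 − 37.152 = 5.255pt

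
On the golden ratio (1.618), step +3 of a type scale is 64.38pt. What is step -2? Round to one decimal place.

Moving from step +3 to step -2 is 5 steps down, so divide by r⁵.
64.38 ÷ 1.618⁵ = 64.38 ÷ 11.08901 ≈ 5.806

5.8pt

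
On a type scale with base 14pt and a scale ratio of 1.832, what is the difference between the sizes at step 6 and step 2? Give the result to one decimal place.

Step 2: 14.0 × 1.832² = 46.987pt
Step 6: 14.0 × 1.832⁶ = 529.274pt
Difference: 529.274 − 46.987 = 482.287pt

482.3pt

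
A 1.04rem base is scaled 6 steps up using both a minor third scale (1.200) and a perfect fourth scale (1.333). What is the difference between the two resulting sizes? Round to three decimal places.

2.729rem

Minor third: 1.04 × 1.200⁶ = 3.10542rem
Perfect fourth: 1.04 × 1.333⁶ = 5.83464rem
Difference: 5.83464 − 3.10542 = 2.72922rem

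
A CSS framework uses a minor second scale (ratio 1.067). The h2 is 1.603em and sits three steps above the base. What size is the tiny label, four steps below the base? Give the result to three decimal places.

1.603 ÷ 1.067⁷ = 1.603 ÷ 1.57453 ≈ 1.018

1.018em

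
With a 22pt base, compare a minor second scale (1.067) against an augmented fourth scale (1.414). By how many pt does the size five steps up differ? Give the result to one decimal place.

Minor second: 22.0 × 1.067⁵ = 30.426pt
Augmented fourth: 22.0 × 1.414⁵ = 124.357pt
Difference: 124.357 − 30.426 = 93.931pt

93.9pt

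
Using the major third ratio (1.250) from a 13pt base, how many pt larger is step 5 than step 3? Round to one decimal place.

Step 3: 13.0 × 1.250³ = 25.391pt
Step 5: 13.0 × 1.250⁵ = 39.673pt
Difference: 39.673 − 25.391 = 14.282pt

14.3pt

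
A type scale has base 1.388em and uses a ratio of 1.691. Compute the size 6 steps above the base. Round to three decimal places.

32.453em

A modular type scale is a geometric sequence: sizeₙ = base × rⁿ.
1.388 × 1.691⁶ = 1.388 × 23.38092 ≈ 32.453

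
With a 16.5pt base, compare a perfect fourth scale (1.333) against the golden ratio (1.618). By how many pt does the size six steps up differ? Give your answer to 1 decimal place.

203.5pt

Perfect fourth: 16.5 × 1.333⁶ = 92.569pt
Golden ratio: 16.5 × 1.618⁶ = 296.043pt
Difference: 296.043 − 92.569 = 203.474pt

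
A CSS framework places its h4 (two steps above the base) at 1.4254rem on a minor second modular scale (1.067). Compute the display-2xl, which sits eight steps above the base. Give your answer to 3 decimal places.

1.4254 × 1.067⁶ = 1.4254 × 1.47566 ≈ 2.103

2.103rem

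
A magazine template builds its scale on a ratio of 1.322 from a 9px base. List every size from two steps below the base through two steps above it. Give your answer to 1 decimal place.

Step -2: 9.0 ÷ 1.322² = 5.1
Step -1: 9.0 ÷ 1.322 = 6.8
Step 0: 9px
Step 1: 9.0 × 1.322 = 11.9
Step 2: 9.0 × 1.322² = 15.7

5.1px, 6.8px, 9.0px, 11.9px, 15.7px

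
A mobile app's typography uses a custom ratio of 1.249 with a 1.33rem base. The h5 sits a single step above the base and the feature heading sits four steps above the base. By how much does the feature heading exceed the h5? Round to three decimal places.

Step 1: 1.33 × 1.249 = 1.66117rem
Step 4: 1.33 × 1.249⁴ = 3.23669rem
Difference: 3.23669 − 1.66117 = 1.57552rem

1.576rem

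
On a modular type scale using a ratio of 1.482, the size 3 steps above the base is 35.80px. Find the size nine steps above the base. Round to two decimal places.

35.80 × 1.482⁶ = 35.80 × 10.59471 ≈ 379.291

379.29px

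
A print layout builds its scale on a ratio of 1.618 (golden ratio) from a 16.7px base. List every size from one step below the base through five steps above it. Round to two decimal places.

Step -1: 16.7 ÷ 1.618 = 10.32
Step 0: 16.7px
Step 1: 16.7 × 1.618 = 27.02
Step 2: 16.7 × 1.618² = 43.72
Step 3: 16.7 × 1.618³ = 70.74
Step 4: 16.7 × 1.618⁴ = 114.45
Step 5: 16.7 × 1.618⁵ = 185.19

10.32px, 16.70px, 27.02px, 43.72px, 70.74px, 114.45px, 185.19px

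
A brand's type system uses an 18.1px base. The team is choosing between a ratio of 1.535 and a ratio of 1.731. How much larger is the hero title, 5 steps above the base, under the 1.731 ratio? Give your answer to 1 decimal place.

At 1.535: 18.1 × 1.535⁵ = 154.248px
At 1.731: 18.1 × 1.731⁵ = 281.296px
Difference: 281.296 − 154.248 = 127.048px

127.0px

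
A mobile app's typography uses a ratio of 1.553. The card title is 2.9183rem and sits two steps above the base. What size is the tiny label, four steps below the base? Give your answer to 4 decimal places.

0.2080rem

2.9183 ÷ 1.553⁶ = 2.9183 ÷ 14.02907 ≈ 0.2080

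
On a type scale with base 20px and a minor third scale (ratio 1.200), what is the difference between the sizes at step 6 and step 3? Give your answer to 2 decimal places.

25.16px

Step 3: 20.0 × 1.200³ = 34.5600px
Step 6: 20.0 × 1.200⁶ = 59.7197px
Difference: 59.7197 − 34.5600 = 25.1597px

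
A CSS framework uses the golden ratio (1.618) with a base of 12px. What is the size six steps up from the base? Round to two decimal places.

12.0 × 1.618⁶ = 12.0 × 17.94201 ≈ 215.30

215.30px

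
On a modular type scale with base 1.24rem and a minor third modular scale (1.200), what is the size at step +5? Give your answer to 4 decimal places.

1.24 × 1.200⁵ = 1.24 × 2.48832 ≈ 3.0855

3.0855rem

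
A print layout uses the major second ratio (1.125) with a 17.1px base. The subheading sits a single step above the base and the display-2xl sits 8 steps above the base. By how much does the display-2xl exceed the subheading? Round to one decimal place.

Step 1: 17.1 × 1.125 = 19.238px
Step 8: 17.1 × 1.125⁸ = 43.875px
Difference: 43.875 − 19.238 = 24.637px

24.6px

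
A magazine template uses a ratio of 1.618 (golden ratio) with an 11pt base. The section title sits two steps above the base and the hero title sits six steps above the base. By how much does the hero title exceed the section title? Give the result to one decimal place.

Step 2: 11.0 × 1.618² = 28.797pt
Step 6: 11.0 × 1.618⁶ = 197.362pt
Difference: 197.362 − 28.797 = 168.565pt

168.6pt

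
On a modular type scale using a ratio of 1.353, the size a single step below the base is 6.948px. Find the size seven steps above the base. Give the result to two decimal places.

78.03px

6.948 × 1.353⁸ = 6.948 × 11.23007 ≈ 78.027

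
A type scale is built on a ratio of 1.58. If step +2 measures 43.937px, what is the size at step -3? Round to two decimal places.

Moving from step +2 to step -3 is 5 steps down, so divide by r⁵.
43.937 ÷ 1.58⁵ = 43.937 ÷ 9.84658 ≈ 4.462

4.46px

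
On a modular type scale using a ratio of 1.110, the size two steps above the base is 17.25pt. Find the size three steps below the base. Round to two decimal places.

17.25 ÷ 1.110⁵ = 17.25 ÷ 1.68506 ≈ 10.237

10.24pt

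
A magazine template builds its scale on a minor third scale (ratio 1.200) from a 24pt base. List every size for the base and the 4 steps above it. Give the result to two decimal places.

24.00pt, 28.80pt, 34.56pt, 41.47pt, 49.77pt

Step 0: 24pt
Step 1: 24.0 × 1.200 = 28.80
Step 2: 24.0 × 1.200² = 34.56
Step 3: 24.0 × 1.200³ = 41.47
Step 4: 24.0 × 1.200⁴ = 49.77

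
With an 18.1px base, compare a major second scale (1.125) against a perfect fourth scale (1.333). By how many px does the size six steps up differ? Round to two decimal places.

Major second: 18.1 × 1.125⁶ = 36.6939px
Perfect fourth: 18.1 × 1.333⁶ = 101.5452px
Difference: 101.5452 − 36.6939 = 64.8513px

64.85px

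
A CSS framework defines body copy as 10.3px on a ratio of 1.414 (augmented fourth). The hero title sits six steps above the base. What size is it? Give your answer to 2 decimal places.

A modular type scale is a geometric sequence: sizeₙ = base × rⁿ.
10.3 × 1.414⁶ = 10.3 × 7.99275 ≈ 82.33

82.33px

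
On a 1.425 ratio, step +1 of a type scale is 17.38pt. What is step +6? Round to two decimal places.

102.12pt

17.38 × 1.425⁵ = 17.38 × 5.87590 ≈ 102.123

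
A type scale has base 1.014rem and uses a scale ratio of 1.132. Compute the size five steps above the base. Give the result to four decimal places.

1.8848rem

1.014 × 1.132⁵ = 1.014 × 1.85880 ≈ 1.8848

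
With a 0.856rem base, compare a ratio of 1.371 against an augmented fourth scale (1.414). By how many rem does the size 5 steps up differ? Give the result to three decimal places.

0.692rem

At 1.371: 0.856 × 1.371⁵ = 4.14630rem
Augmented fourth: 0.856 × 1.414⁵ = 4.83861rem
Difference: 4.83861 − 4.14630 = 0.69231rem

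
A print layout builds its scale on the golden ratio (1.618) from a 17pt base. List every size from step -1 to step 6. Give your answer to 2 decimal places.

Step -1: 17.0 ÷ 1.618 = 10.51
Step 0: 17pt
Step 1: 17.0 × 1.618 = 27.51
Step 2: 17.0 × 1.618² = 44.50
Step 3: 17.0 × 1.618³ = 72.01
Step 4: 17.0 × 1.618⁴ = 116.51
Step 5: 17.0 × 1.618⁵ = 188.51
Step 6: 17.0 × 1.618⁶ = 305.01

10.51pt, 17.00pt, 27.51pt, 44.50pt, 72.01pt, 116.51pt, 188.51pt, 305.01pt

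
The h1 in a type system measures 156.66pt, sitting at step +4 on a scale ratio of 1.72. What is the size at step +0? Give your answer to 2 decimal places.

Moving from step +4 to step +0 is 4 steps down, so divide by r⁴.
156.66 ÷ 1.72⁴ = 156.66 ÷ 8.75213 ≈ 17.900

17.90pt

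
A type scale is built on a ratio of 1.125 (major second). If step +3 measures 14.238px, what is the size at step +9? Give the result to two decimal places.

28.86px

14.238 × 1.125⁶ = 14.238 × 2.02729 ≈ 28.865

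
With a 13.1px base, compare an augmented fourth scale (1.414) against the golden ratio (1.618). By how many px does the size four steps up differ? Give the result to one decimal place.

37.4px

Augmented fourth: 13.1 × 1.414⁴ = 52.368px
Golden ratio: 13.1 × 1.618⁴ = 89.781px
Difference: 89.781 − 52.368 = 37.413px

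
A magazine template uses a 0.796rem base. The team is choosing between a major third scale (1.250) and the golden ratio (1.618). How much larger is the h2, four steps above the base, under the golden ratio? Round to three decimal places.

3.512rem

Major third: 0.796 × 1.250⁴ = 1.94336rem
Golden ratio: 0.796 × 1.618⁴ = 5.45541rem
Difference: 5.45541 − 1.94336 = 3.51205rem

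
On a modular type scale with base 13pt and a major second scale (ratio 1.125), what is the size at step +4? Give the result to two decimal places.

20.82pt

Each step on a modular scale multiplies by the ratio, so the size n steps from the base is base × ratioⁿ.
13.0 × 1.125⁴ = 13.0 × 1.60181 ≈ 20.82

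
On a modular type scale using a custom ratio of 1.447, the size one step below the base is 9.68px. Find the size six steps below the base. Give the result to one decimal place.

Moving from step -1 to step -6 is 5 steps down, so divide by r⁵.
9.68 ÷ 1.447⁵ = 9.68 ÷ 6.34370 ≈ 1.526

1.5px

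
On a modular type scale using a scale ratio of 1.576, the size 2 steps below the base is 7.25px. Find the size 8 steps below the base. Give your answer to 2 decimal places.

0.47px

7.25 ÷ 1.576⁶ = 7.25 ÷ 15.32277 ≈ 0.473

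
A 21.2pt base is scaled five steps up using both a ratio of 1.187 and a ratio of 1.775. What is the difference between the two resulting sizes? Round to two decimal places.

At 1.187: 21.2 × 1.187⁵ = 49.9562pt
At 1.775: 21.2 × 1.775⁵ = 373.5319pt
Difference: 373.5319 − 49.9562 = 323.5757pt

323.58pt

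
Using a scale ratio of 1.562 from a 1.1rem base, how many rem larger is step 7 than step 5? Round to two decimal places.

Step 5: 1.1 × 1.562⁵ = 10.2282rem
Step 7: 1.1 × 1.562⁷ = 24.9551rem
Difference: 24.9551 − 10.2282 = 14.7269rem

14.73rem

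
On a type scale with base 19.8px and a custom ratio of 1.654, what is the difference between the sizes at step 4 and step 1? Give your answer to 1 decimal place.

115.4px

Step 1: 19.8 × 1.654 = 32.749px
Step 4: 19.8 × 1.654⁴ = 148.186px
Difference: 148.186 − 32.749 = 115.437px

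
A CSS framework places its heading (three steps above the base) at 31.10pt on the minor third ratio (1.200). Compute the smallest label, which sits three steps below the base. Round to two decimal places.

10.42pt

The gap is -3 − (3) = -6 steps, so the factor is 1.200^-6.
31.10 ÷ 1.200⁶ = 31.10 ÷ 2.98598 ≈ 10.415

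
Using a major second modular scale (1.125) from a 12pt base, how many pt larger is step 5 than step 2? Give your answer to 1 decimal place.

6.4pt

Step 2: 12.0 × 1.125² = 15.188pt
Step 5: 12.0 × 1.125⁵ = 21.624pt
Difference: 21.624 − 15.188 = 6.436pt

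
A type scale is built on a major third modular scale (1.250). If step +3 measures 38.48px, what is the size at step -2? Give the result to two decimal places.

38.48 ÷ 1.250⁵ = 38.48 ÷ 3.05176 ≈ 12.609

12.61px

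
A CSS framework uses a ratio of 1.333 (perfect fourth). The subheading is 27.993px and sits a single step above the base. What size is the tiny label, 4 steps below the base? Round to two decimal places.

27.993 ÷ 1.333⁵ = 27.993 ÷ 4.20873 ≈ 6.651

6.65px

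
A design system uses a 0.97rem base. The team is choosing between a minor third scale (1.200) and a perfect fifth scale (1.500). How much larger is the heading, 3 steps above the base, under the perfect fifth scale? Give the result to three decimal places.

Minor third: 0.97 × 1.200³ = 1.67616rem
Perfect fifth: 0.97 × 1.500³ = 3.27375rem
Difference: 3.27375 − 1.67616 = 1.59759rem

1.598rem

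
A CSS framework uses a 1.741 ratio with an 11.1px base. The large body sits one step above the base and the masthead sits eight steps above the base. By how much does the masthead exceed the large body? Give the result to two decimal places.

917.62px

Step 1: 11.1 × 1.741 = 19.3251px
Step 8: 11.1 × 1.741⁸ = 936.9430px
Difference: 936.9430 − 19.3251 = 917.6179px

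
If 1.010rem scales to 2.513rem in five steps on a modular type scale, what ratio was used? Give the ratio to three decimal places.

1.200

The ratio satisfies 1.010 × r⁵ = 2.513, so r = (2.513 / 1.010)^(1/5).
r = 2.4881^(1/5) ≈ 1.2000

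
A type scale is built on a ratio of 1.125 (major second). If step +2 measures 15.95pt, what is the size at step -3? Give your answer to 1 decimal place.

The gap is -3 − (2) = -5 steps, so the factor is 1.125^-5.
15.95 ÷ 1.125⁵ = 15.95 ÷ 1.80203 ≈ 8.851

8.9pt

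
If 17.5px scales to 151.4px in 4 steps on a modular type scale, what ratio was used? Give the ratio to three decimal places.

1.715

r⁴ = 151.4 / 17.5, so r = (151.4/17.5)^(1/4).
r = 8.6514^(1/4) ≈ 1.7150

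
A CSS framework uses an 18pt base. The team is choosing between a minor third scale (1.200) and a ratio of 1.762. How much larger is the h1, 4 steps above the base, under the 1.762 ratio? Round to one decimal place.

Minor third: 18.0 × 1.200⁴ = 37.325pt
At 1.762: 18.0 × 1.762⁴ = 173.499pt
Difference: 173.499 − 37.325 = 136.174pt

136.2pt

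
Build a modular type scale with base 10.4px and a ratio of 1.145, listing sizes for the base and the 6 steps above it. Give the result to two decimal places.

Step 0: 10.4px
Step 1: 10.4 × 1.145 = 11.91
Step 2: 10.4 × 1.145² = 13.63
Step 3: 10.4 × 1.145³ = 15.61
Step 4: 10.4 × 1.145⁴ = 17.88
Step 5: 10.4 × 1.145⁵ = 20.47
Step 6: 10.4 × 1.145⁶ = 23.44

10.40px, 11.91px, 13.63px, 15.61px, 17.88px, 20.47px, 23.44px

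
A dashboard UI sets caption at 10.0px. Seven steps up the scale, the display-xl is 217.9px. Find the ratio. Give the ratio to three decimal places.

1.553

r⁷ = 217.9 / 10.0, so r = (217.9/10.0)^(1/7).
r = 21.7900^(1/7) ≈ 1.5530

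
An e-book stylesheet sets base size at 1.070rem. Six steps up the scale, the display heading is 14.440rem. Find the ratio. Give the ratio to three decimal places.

r⁶ = 14.440 / 1.070, so r = (14.440/1.070)^(1/6).
r = 13.4953^(1/6) ≈ 1.5430

1.543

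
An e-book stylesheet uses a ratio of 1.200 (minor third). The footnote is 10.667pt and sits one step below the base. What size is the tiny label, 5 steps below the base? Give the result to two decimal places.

10.667 ÷ 1.200⁴ = 10.667 ÷ 2.07360 ≈ 5.144

5.14pt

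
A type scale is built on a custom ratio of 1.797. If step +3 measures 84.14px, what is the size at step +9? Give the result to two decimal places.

2833.29px

84.14 × 1.797⁶ = 84.14 × 33.67352 ≈ 2833.290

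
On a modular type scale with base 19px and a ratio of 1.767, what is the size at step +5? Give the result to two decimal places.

Each step on a modular scale multiplies by the ratio, so the size n steps from the base is base × ratioⁿ.
19.0 × 1.767⁵ = 19.0 × 17.22593 ≈ 327.29

327.29px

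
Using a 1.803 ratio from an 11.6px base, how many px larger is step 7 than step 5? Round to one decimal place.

Step 5: 11.6 × 1.803⁵ = 221.023px
Step 7: 11.6 × 1.803⁷ = 718.502px
Difference: 718.502 − 221.023 = 497.479px

497.5px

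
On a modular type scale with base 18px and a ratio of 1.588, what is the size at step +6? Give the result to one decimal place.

288.7px

18.0 × 1.588⁶ = 18.0 × 16.03626 ≈ 288.65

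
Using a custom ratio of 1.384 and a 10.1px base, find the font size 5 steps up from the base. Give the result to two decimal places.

Every step multiplies by the scale ratio.
10.1 × 1.384⁵ = 10.1 × 5.07786 ≈ 51.29

51.29px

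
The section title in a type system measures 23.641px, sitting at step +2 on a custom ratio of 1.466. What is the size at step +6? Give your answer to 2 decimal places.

109.19px

23.641 × 1.466⁴ = 23.641 × 4.61887 ≈ 109.195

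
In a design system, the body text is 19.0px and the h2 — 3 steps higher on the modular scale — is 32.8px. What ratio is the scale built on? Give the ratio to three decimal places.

r³ = 32.8 / 19.0, so r = (32.8/19.0)^(1/3).
r = 1.7263^(1/3) ≈ 1.1996

1.200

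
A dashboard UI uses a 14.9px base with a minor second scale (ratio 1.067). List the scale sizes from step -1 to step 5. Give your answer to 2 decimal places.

13.96px, 14.90px, 15.90px, 16.96px, 18.10px, 19.31px, 20.61px

Step -1: 14.9 ÷ 1.067 = 13.96
Step 0: 14.9px
Step 1: 14.9 × 1.067 = 15.90
Step 2: 14.9 × 1.067² = 16.96
Step 3: 14.9 × 1.067³ = 18.10
Step 4: 14.9 × 1.067⁴ = 19.31
Step 5: 14.9 × 1.067⁵ = 20.61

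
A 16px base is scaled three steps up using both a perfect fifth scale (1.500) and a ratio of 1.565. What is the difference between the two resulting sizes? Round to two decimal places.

Perfect fifth: 16.0 × 1.500³ = 54.0000px
At 1.565: 16.0 × 1.565³ = 61.3286px
Difference: 61.3286 − 54.0000 = 7.3286px

7.33px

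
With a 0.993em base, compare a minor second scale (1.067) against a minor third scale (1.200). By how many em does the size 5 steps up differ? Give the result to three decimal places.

Minor second: 0.993 × 1.067⁵ = 1.37332em
Minor third: 0.993 × 1.200⁵ = 2.47090em
Difference: 2.47090 − 1.37332 = 1.09758em

1.098em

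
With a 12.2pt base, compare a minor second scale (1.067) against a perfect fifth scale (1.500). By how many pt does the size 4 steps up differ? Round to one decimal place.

45.9pt

Minor second: 12.2 × 1.067⁴ = 15.813pt
Perfect fifth: 12.2 × 1.500⁴ = 61.762pt
Difference: 61.762 − 15.813 = 45.949pt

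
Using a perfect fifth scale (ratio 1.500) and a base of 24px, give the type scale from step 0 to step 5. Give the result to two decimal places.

24.00px, 36.00px, 54.00px, 81.00px, 121.50px, 182.25px

Step 0: 24px
Step 1: 24.0 × 1.500 = 36.00
Step 2: 24.0 × 1.500² = 54.00
Step 3: 24.0 × 1.500³ = 81.00
Step 4: 24.0 × 1.500⁴ = 121.50
Step 5: 24.0 × 1.500⁵ = 182.25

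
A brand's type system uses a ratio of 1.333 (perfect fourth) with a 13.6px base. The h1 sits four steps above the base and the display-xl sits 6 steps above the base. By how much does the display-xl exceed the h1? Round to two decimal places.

33.36px

Step 4: 13.6 × 1.333⁴ = 42.9397px
Step 6: 13.6 × 1.333⁶ = 76.2992px
Difference: 76.2992 − 42.9397 = 33.3595px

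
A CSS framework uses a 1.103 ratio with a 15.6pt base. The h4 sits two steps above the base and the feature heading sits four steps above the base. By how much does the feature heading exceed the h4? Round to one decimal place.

4.1pt

Step 2: 15.6 × 1.103² = 18.979pt
Step 4: 15.6 × 1.103⁴ = 23.090pt
Difference: 23.090 − 18.979 = 4.111pt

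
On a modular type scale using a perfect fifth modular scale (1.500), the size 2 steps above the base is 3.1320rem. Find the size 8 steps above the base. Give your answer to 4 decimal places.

35.6754rem

3.1320 × 1.500⁶ = 3.1320 × 11.39062 ≈ 35.6754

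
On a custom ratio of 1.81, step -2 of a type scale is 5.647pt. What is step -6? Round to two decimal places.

5.647 ÷ 1.81⁴ = 5.647 ÷ 10.73283 ≈ 0.526

0.53pt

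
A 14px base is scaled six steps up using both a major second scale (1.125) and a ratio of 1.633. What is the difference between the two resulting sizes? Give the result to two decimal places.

Major second: 14.0 × 1.125⁶ = 28.3820px
At 1.633: 14.0 × 1.633⁶ = 265.4882px
Difference: 265.4882 − 28.3820 = 237.1062px

237.11px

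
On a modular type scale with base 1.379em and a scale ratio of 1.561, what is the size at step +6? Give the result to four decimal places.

A modular type scale is a geometric sequence: sizeₙ = base × rⁿ.
1.379 × 1.561⁶ = 1.379 × 14.46830 ≈ 19.9518

19.9518em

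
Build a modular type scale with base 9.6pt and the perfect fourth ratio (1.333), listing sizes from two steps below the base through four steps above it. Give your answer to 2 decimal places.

5.40pt, 7.20pt, 9.60pt, 12.80pt, 17.06pt, 22.74pt, 30.31pt

Step -2: 9.6 ÷ 1.333² = 5.40
Step -1: 9.6 ÷ 1.333 = 7.20
Step 0: 9.6pt
Step 1: 9.6 × 1.333 = 12.80
Step 2: 9.6 × 1.333² = 17.06
Step 3: 9.6 × 1.333³ = 22.74
Step 4: 9.6 × 1.333⁴ = 30.31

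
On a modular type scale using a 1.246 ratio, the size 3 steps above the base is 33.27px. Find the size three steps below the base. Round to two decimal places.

Moving from step +3 to step -3 is 6 steps down, so divide by r⁶.
33.27 ÷ 1.246⁶ = 33.27 ÷ 3.74204 ≈ 8.891

8.89px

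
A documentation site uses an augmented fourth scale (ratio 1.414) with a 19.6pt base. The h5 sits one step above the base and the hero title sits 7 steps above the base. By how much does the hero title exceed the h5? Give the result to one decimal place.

Step 1: 19.6 × 1.414 = 27.714pt
Step 7: 19.6 × 1.414⁷ = 221.514pt
Difference: 221.514 − 27.714 = 193.800pt

193.8pt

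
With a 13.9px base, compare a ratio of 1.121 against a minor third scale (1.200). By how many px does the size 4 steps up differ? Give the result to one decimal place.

At 1.121: 13.9 × 1.121⁴ = 21.950px
Minor third: 13.9 × 1.200⁴ = 28.823px
Difference: 28.823 − 21.950 = 6.873px

6.9px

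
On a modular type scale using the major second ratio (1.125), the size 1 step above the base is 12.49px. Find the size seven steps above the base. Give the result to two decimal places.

25.32px

12.49 × 1.125⁶ = 12.49 × 2.02729 ≈ 25.321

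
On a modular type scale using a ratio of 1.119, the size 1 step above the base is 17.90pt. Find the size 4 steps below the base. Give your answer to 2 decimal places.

17.90 ÷ 1.119⁵ = 17.90 ÷ 1.75449 ≈ 10.202

10.20pt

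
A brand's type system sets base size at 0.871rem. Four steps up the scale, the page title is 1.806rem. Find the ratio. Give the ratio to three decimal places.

1.200

The ratio satisfies 0.871 × r⁴ = 1.806, so r = (1.806 / 0.871)^(1/4).
r = 2.0735^(1/4) ≈ 1.2000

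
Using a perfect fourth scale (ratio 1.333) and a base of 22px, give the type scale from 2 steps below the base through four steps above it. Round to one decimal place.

Step -2: 22.0 ÷ 1.333² = 12.4
Step -1: 22.0 ÷ 1.333 = 16.5
Step 0: 22px
Step 1: 22.0 × 1.333 = 29.3
Step 2: 22.0 × 1.333² = 39.1
Step 3: 22.0 × 1.333³ = 52.1
Step 4: 22.0 × 1.333⁴ = 69.5

12.4px, 16.5px, 22.0px, 29.3px, 39.1px, 52.1px, 69.5px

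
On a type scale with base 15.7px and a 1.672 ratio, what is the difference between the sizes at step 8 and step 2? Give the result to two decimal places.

915.05px

Step 2: 15.7 × 1.672² = 43.8907px
Step 8: 15.7 × 1.672⁸ = 958.9365px
Difference: 958.9365 − 43.8907 = 915.0458px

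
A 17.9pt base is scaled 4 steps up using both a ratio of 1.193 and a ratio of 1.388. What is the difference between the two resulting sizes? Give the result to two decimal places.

At 1.193: 17.9 × 1.193⁴ = 36.2589pt
At 1.388: 17.9 × 1.388⁴ = 66.4371pt
Difference: 66.4371 − 36.2589 = 30.1782pt

30.18pt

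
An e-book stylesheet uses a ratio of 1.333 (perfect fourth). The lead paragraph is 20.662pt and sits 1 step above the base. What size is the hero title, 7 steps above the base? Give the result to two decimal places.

115.92pt

20.662 × 1.333⁶ = 20.662 × 5.61023 ≈ 115.919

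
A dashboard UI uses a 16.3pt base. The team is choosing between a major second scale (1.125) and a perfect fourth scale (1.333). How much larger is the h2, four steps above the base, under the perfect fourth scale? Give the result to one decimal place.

25.4pt

Major second: 16.3 × 1.125⁴ = 26.109pt
Perfect fourth: 16.3 × 1.333⁴ = 51.465pt
Difference: 51.465 − 26.109 = 25.356pt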